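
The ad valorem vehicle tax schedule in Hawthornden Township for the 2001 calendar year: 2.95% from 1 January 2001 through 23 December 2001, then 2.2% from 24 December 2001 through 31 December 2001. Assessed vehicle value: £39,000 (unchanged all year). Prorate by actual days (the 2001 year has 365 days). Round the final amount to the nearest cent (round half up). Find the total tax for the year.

£1,144.09

1 January – 23 December 2001: 357 days at 2.95% → £39,000 × 2.95% × 357/365 = £1,125.2836
24 December – 31 December 2001: 8 days at 2.2% → £39,000 × 2.2% × 8/365 = £18.8055
Total = £1,144.0890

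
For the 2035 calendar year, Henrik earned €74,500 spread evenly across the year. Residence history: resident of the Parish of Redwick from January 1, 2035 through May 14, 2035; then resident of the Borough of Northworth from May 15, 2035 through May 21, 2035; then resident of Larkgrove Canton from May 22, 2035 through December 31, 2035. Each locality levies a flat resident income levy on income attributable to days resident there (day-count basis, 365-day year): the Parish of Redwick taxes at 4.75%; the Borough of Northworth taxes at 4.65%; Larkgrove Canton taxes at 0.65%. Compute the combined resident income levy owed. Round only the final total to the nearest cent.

The Parish of Redwick, January 1 – May 14, 2035: 134 days → €74,500 × 4.75% × 134/365 = €1,299.1575
The Borough of Northworth, May 15 – May 21, 2035: 7 days → €74,500 × 4.65% × 7/365 = €66.4377
Larkgrove Canton, May 22 – December 31, 2035: 224 days → €74,500 × 0.65% × 224/365 = €297.1836
Total = €1,662.7788

€1,662.78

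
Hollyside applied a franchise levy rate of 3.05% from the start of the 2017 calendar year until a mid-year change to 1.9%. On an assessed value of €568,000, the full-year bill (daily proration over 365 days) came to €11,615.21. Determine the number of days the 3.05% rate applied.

46 days

Let d = days at the first rate; then 365 − d days at the second rate.
€568,000 × [3.05%·d + 1.9%·(365−d)] / 365 = €11,615.21
Solving gives d = 46, so the new rate took effect on February 16, 2017.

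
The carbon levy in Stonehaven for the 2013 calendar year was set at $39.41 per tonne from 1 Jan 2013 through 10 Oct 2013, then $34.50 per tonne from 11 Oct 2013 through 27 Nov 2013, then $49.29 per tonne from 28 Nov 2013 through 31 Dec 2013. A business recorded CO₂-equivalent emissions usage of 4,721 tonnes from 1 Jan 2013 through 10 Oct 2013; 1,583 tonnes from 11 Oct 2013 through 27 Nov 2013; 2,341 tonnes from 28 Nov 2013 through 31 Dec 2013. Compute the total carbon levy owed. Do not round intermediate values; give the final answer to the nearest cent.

1 Jan – 10 Oct 2013: 4,721 tonnes at $39.41/tonne → $186054.61
11 Oct – 27 Nov 2013: 1,583 tonnes at $34.50/tonne → $54613.50
28 Nov – 31 Dec 2013: 2,341 tonnes at $49.29/tonne → $115387.89

$356056.00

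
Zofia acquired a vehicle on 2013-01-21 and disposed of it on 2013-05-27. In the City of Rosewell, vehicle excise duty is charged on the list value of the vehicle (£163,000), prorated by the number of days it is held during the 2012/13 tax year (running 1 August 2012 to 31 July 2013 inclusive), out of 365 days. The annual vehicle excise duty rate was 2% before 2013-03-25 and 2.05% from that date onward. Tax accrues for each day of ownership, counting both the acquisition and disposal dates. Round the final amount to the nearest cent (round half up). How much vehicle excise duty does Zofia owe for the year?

2013-01-21 to 2013-03-24: 63 days at 2% → £163,000 × 2% × 63/365 = £562.6849
2013-03-25 to 2013-05-27: 64 days at 2.05% → £163,000 × 2.05% × 64/365 = £585.9068
Total = £1,148.5918

£1,148.59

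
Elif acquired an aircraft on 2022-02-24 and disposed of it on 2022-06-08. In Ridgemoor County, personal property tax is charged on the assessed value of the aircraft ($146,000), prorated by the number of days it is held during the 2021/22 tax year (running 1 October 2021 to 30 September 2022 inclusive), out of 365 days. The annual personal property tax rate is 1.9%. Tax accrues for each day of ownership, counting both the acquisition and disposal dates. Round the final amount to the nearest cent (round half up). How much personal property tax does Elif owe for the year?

$798.00

Days held (2022-02-24 to 2022-06-08): 105 out of 365
Tax = $146,000 × 1.9% × 105/365 = $798.0000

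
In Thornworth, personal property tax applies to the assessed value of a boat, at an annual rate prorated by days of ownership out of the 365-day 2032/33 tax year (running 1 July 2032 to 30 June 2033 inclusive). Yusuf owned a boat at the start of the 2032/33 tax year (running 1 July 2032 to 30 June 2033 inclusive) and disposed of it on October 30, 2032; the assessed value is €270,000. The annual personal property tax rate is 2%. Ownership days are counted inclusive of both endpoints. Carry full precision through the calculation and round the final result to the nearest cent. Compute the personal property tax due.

€1,804.93

Days held (July 1 – October 30, 2032): 122 out of 365
Tax = €270,000 × 2% × 122/365 = €1,804.9315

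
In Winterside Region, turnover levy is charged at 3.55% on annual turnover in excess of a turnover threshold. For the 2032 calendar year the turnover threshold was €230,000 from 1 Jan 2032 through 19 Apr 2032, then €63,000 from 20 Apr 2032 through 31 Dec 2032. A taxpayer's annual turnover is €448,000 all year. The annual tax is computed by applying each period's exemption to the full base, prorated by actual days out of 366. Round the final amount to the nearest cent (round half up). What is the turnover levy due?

1 Jan – 19 Apr 2032: 110 days, exemption €230,000 → (€448,000 − €230,000) × 3.55% × 110/366 = €2,325.9290
20 Apr – 31 Dec 2032: 256 days, exemption €63,000 → (€448,000 − €63,000) × 3.55% × 256/366 = €9,559.7814
Total = €11,885.7104

€11,885.71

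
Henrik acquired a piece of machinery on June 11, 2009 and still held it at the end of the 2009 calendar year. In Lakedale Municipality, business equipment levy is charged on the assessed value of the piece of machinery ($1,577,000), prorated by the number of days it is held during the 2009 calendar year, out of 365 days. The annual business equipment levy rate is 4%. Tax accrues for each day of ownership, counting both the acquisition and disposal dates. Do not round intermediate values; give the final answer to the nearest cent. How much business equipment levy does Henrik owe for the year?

Days held (June 11 – December 31, 2009): 204 out of 365
Tax = $1,577,000 × 4% × 204/365 = $35,255.6712

$35,255.67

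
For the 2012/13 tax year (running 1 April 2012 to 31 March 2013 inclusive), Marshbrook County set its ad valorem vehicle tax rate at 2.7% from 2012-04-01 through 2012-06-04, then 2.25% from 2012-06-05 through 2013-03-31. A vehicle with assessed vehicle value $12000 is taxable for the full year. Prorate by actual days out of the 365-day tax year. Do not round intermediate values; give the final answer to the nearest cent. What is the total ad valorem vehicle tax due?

2012-04-01 to 2012-06-04: 65 days at 2.7% → $12000 × 2.7% × 65/365 = $57.6986
2012-06-05 to 2013-03-31: 300 days at 2.25% → $12000 × 2.25% × 300/365 = $221.9178
Total = $279.6164

$279.62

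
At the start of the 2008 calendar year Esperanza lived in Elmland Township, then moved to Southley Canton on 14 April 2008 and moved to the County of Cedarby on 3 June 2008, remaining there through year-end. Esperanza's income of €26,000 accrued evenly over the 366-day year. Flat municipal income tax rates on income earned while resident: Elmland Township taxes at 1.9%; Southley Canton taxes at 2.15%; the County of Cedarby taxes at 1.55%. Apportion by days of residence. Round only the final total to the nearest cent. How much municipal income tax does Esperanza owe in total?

Elmland Township, 1 January – 13 April 2008: 104 days → €26,000 × 1.9% × 104/366 = €140.3716
Southley Canton, 14 April – 2 June 2008: 50 days → €26,000 × 2.15% × 50/366 = €76.3661
The County of Cedarby, 3 June – 31 December 2008: 212 days → €26,000 × 1.55% × 212/366 = €233.4317
Total = €450.1694

€450.17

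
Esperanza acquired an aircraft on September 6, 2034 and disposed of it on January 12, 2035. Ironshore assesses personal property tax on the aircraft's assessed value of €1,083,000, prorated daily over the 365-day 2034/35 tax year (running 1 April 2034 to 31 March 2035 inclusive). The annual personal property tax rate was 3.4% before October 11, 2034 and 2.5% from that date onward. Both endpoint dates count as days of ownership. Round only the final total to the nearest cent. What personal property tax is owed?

September 6 – October 10, 2034: 35 days at 3.4% → €1,083,000 × 3.4% × 35/365 = €3,530.8767
October 11, 2034 – January 12, 2035: 94 days at 2.5% → €1,083,000 × 2.5% × 94/365 = €6,972.7397
Total = €10,503.6164

€10,503.62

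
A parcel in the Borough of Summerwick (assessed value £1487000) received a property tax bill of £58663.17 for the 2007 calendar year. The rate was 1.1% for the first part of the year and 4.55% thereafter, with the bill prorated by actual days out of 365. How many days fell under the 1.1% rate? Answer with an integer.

Let d = days at the first rate; then 365 − d days at the second rate.
£1487000 × [1.1%·d + 4.55%·(365−d)] / 365 = £58663.17
Solving gives d = 64, so the new rate took effect on 6 March 2007.

64 days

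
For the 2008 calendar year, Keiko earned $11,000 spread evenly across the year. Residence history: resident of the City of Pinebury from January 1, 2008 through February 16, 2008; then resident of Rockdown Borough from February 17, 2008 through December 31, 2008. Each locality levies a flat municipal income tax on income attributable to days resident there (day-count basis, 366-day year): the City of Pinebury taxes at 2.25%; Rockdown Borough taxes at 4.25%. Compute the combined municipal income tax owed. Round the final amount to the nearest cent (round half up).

The City of Pinebury, January 1 – February 16, 2008: 47 days → $11,000 × 2.25% × 47/366 = $31.7828
Rockdown Borough, February 17 – December 31, 2008: 319 days → $11,000 × 4.25% × 319/366 = $407.4658
Total = $439.2486

$439.25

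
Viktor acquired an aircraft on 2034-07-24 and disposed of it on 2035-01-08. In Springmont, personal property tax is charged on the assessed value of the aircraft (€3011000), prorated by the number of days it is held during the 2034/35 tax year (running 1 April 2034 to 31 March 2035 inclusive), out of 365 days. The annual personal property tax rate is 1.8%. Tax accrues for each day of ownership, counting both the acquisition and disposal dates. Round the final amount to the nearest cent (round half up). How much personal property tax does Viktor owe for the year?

€25094.42

Days held (2034-07-24 to 2035-01-08): 169 out of 365
Tax = €3011000 × 1.8% × 169/365 = €25094.4164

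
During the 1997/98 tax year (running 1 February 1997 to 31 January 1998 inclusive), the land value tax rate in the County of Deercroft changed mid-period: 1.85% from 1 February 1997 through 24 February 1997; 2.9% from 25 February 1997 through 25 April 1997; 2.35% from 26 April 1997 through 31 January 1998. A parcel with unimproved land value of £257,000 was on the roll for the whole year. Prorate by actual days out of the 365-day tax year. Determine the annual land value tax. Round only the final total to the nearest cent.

£6,187.36

1 February – 24 February 1997: 24 days at 1.85% → £257,000 × 1.85% × 24/365 = £312.6247
25 February – 25 April 1997: 60 days at 2.9% → £257,000 × 2.9% × 60/365 = £1,225.1507
26 April 1997 – 31 January 1998: 281 days at 2.35% → £257,000 × 2.35% × 281/365 = £4,649.5877
Total = £6,187.3630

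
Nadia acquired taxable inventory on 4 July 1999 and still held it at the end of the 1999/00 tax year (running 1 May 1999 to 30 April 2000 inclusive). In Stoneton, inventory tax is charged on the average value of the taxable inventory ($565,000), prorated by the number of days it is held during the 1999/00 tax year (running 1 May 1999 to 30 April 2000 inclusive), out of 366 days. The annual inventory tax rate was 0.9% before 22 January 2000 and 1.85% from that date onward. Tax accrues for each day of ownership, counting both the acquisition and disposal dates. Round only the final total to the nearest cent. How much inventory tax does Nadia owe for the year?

$5,662.35

4 July 1999 – 21 January 2000: 202 days at 0.9% → $565,000 × 0.9% × 202/366 = $2,806.4754
22 January – 30 April 2000: 100 days at 1.85% → $565,000 × 1.85% × 100/366 = $2,855.8743
Total = $5,662.3497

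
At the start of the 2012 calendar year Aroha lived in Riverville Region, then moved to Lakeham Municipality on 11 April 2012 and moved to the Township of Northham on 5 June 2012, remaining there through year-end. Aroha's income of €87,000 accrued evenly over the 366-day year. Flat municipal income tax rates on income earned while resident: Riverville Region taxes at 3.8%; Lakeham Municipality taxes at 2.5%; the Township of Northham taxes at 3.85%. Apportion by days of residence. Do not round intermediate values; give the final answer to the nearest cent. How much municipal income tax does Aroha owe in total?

Riverville Region, 1 January – 10 April 2012: 101 days → €87,000 × 3.8% × 101/366 = €912.3115
Lakeham Municipality, 11 April – 4 June 2012: 55 days → €87,000 × 2.5% × 55/366 = €326.8443
The Township of Northham, 5 June – 31 December 2012: 210 days → €87,000 × 3.85% × 210/366 = €1,921.8443
Total = €3,161.0000

€3,161.00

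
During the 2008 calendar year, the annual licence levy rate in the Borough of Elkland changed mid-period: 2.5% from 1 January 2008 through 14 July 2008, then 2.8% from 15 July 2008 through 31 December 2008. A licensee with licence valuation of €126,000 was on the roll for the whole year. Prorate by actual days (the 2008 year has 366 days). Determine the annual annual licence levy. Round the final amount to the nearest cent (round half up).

1 January – 14 July 2008: 196 days at 2.5% → €126,000 × 2.5% × 196/366 = €1,686.8852
15 July – 31 December 2008: 170 days at 2.8% → €126,000 × 2.8% × 170/366 = €1,638.6885
Total = €3,325.5738

€3,325.57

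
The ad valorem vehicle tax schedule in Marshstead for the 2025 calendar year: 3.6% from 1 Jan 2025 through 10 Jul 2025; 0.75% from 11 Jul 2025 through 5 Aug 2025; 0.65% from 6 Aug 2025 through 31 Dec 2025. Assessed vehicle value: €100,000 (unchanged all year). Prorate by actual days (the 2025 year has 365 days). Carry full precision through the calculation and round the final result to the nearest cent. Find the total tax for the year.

1 Jan – 10 Jul 2025: 191 days at 3.6% → €100,000 × 3.6% × 191/365 = €1,883.8356
11 Jul – 5 Aug 2025: 26 days at 0.75% → €100,000 × 0.75% × 26/365 = €53.4247
6 Aug – 31 Dec 2025: 148 days at 0.65% → €100,000 × 0.65% × 148/365 = €263.5616
Total = €2,200.8219

€2,200.82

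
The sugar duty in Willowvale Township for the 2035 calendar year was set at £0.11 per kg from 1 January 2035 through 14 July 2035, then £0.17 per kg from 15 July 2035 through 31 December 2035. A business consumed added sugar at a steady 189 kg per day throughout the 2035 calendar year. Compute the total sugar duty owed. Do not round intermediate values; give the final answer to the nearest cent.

1 January – 14 July 2035: 195 days × 189 kg/day = 36,855 kg at £0.11/kg → £4054.05
15 July – 31 December 2035: 170 days × 189 kg/day = 32,130 kg at £0.17/kg → £5462.10

£9516.15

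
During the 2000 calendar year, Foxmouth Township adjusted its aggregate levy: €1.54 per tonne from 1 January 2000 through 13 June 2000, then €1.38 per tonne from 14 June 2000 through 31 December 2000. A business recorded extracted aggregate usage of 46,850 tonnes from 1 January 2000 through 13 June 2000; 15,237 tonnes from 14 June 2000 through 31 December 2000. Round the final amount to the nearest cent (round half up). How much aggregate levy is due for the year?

€93,176.06

1 January – 13 June 2000: 46,850 tonnes at €1.54/tonne → €72,149.00
14 June – 31 December 2000: 15,237 tonnes at €1.38/tonne → €21,027.06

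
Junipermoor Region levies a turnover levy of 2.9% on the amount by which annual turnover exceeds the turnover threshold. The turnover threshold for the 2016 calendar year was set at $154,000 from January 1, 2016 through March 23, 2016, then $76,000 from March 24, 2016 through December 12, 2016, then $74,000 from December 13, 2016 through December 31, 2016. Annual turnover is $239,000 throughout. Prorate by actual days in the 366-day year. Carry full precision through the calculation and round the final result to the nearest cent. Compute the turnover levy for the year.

January 1 – March 23, 2016: 83 days, exemption $154,000 → ($239,000 − $154,000) × 2.9% × 83/366 = $559.0027
March 24 – December 12, 2016: 264 days, exemption $76,000 → ($239,000 − $76,000) × 2.9% × 264/366 = $3,409.6393
December 13 – December 31, 2016: 19 days, exemption $74,000 → ($239,000 − $74,000) × 2.9% × 19/366 = $248.4016
Total = $4,217.0437

$4,217.04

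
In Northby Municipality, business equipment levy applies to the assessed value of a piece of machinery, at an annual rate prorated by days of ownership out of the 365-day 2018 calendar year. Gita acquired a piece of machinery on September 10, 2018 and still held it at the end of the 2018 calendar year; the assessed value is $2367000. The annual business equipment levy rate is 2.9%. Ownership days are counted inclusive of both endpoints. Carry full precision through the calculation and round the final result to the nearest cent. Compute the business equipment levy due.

Days held (September 10 – December 31, 2018): 113 out of 365
Tax = $2367000 × 2.9% × 113/365 = $21251.1205

$21251.12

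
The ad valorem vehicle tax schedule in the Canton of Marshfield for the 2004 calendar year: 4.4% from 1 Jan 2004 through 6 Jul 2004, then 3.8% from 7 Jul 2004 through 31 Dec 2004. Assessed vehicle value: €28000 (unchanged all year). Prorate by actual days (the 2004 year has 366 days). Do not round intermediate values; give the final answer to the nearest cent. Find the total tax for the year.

1 Jan – 6 Jul 2004: 188 days at 4.4% → €28000 × 4.4% × 188/366 = €632.8306
7 Jul – 31 Dec 2004: 178 days at 3.8% → €28000 × 3.8% × 178/366 = €517.4645
Total = €1150.2951

€1150.30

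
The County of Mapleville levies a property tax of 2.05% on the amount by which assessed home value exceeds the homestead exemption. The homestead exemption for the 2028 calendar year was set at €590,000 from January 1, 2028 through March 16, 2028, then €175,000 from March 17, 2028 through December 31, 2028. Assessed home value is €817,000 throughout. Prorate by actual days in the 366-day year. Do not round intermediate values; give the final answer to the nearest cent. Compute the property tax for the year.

January 1 – March 16, 2028: 76 days, exemption €590,000 → (€817,000 − €590,000) × 2.05% × 76/366 = €966.3005
March 17 – December 31, 2028: 290 days, exemption €175,000 → (€817,000 − €175,000) × 2.05% × 290/366 = €10,428.1148
Total = €11,394.4153

€11,394.42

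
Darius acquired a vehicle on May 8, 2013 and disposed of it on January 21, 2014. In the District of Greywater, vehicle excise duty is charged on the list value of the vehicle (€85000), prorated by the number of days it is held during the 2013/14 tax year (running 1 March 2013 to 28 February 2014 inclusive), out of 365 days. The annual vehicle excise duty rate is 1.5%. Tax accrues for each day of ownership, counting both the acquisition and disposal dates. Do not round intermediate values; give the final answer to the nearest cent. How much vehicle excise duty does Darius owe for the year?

Days held (May 8, 2013 – January 21, 2014): 259 out of 365
Tax = €85000 × 1.5% × 259/365 = €904.7260

€904.73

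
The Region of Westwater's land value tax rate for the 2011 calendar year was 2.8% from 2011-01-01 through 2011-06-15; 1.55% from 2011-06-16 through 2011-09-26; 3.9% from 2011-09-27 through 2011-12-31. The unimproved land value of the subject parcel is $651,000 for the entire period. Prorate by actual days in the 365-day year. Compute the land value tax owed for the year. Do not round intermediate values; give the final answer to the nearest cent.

$17,815.11

2011-01-01 to 2011-06-15: 166 days at 2.8% → $651,000 × 2.8% × 166/365 = $8,289.9945
2011-06-16 to 2011-09-26: 103 days at 1.55% → $651,000 × 1.55% × 103/365 = $2,847.4562
2011-09-27 to 2011-12-31: 96 days at 3.9% → $651,000 × 3.9% × 96/365 = $6,677.6548
Total = $17,815.1055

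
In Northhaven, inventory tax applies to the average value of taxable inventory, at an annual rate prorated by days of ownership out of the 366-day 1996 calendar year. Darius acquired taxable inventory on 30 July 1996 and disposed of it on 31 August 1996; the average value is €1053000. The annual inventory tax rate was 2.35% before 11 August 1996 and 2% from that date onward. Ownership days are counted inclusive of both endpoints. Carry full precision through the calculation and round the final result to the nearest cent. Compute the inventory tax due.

30 July – 10 August 1996: 12 days at 2.35% → €1053000 × 2.35% × 12/366 = €811.3279
11 August – 31 August 1996: 21 days at 2% → €1053000 × 2% × 21/366 = €1208.3607
Total = €2019.6885

€2019.69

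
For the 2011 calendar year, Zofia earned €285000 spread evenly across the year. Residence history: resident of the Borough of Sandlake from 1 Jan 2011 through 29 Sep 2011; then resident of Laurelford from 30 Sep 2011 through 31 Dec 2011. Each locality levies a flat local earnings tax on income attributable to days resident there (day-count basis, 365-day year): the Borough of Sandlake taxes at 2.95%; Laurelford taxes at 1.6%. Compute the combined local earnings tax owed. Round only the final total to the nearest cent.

€7427.18

The Borough of Sandlake, 1 Jan – 29 Sep 2011: 272 days → €285000 × 2.95% × 272/365 = €6265.3151
Laurelford, 30 Sep – 31 Dec 2011: 93 days → €285000 × 1.6% × 93/365 = €1161.8630
Total = €7427.1781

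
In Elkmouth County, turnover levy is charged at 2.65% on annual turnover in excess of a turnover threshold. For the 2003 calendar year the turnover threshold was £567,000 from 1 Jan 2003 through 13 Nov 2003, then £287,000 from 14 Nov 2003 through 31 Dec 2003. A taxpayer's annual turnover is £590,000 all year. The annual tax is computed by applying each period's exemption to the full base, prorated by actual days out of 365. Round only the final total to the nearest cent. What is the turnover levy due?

£1,585.28

1 Jan – 13 Nov 2003: 317 days, exemption £567,000 → (£590,000 − £567,000) × 2.65% × 317/365 = £529.3466
14 Nov – 31 Dec 2003: 48 days, exemption £287,000 → (£590,000 − £287,000) × 2.65% × 48/365 = £1,055.9342
Total = £1,585.2808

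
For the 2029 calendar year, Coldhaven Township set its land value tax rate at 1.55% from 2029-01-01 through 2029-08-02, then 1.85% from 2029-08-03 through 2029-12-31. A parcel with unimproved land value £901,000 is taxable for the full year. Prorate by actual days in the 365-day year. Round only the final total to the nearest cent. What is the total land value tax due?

2029-01-01 to 2029-08-02: 214 days at 1.55% → £901,000 × 1.55% × 214/365 = £8,187.9918
2029-08-03 to 2029-12-31: 151 days at 1.85% → £901,000 × 1.85% × 151/365 = £6,895.7356
Total = £15,083.7274

£15,083.73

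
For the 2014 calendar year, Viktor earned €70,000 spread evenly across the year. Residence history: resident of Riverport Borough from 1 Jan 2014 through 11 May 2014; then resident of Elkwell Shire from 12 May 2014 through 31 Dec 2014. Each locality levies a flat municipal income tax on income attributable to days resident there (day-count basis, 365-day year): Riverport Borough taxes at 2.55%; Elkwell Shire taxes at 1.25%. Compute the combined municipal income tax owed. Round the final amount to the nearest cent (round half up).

€1,201.60

Riverport Borough, 1 Jan – 11 May 2014: 131 days → €70,000 × 2.55% × 131/365 = €640.6438
Elkwell Shire, 12 May – 31 Dec 2014: 234 days → €70,000 × 1.25% × 234/365 = €560.9589
Total = €1,201.6027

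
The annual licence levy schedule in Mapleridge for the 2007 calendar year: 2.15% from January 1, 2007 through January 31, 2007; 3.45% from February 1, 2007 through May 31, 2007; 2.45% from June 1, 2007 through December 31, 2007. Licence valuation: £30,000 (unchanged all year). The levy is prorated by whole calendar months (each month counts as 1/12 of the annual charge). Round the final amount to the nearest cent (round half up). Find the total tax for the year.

January 1 – January 31, 2007: 1 month at 2.15% → £30,000 × 2.15% × 1/12 = £53.7500
February 1 – May 31, 2007: 4 months at 3.45% → £30,000 × 3.45% × 4/12 = £345.0000
June 1 – December 31, 2007: 7 months at 2.45% → £30,000 × 2.45% × 7/12 = £428.7500
Total = £827.5000

£827.50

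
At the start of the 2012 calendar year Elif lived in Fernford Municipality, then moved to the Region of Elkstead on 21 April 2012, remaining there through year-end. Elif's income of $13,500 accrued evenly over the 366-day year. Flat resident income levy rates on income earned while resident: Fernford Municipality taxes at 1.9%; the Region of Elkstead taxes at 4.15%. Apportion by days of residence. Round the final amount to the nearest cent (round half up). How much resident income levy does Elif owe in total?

Fernford Municipality, 1 January – 20 April 2012: 111 days → $13,500 × 1.9% × 111/366 = $77.7910
The Region of Elkstead, 21 April – 31 December 2012: 255 days → $13,500 × 4.15% × 255/366 = $390.3381
Total = $468.1291

$468.13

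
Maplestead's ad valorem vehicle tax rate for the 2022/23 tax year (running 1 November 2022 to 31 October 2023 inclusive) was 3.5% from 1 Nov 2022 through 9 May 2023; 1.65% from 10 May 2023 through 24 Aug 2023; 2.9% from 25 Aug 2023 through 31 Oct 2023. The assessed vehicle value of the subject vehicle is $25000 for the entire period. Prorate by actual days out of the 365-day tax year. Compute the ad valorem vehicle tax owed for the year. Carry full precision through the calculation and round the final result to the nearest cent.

1 Nov 2022 – 9 May 2023: 190 days at 3.5% → $25000 × 3.5% × 190/365 = $455.4795
10 May – 24 Aug 2023: 107 days at 1.65% → $25000 × 1.65% × 107/365 = $120.9247
25 Aug – 31 Oct 2023: 68 days at 2.9% → $25000 × 2.9% × 68/365 = $135.0685
Total = $711.4726

$711.47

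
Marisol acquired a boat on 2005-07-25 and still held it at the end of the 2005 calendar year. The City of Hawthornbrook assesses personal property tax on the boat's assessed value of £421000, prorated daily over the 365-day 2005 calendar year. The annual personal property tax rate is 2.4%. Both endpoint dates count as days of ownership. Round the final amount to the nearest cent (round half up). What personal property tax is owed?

Days held (2005-07-25 to 2005-12-31): 160 out of 365
Tax = £421000 × 2.4% × 160/365 = £4429.1507

£4429.15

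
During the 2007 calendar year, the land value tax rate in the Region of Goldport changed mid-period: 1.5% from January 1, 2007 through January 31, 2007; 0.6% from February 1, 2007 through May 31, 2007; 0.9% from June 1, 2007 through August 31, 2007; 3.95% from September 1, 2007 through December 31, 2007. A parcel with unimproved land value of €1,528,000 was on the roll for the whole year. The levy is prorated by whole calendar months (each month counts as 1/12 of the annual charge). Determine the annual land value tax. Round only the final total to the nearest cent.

January 1 – January 31, 2007: 1 month at 1.5% → €1,528,000 × 1.5% × 1/12 = €1,910.0000
February 1 – May 31, 2007: 4 months at 0.6% → €1,528,000 × 0.6% × 4/12 = €3,056.0000
June 1 – August 31, 2007: 3 months at 0.9% → €1,528,000 × 0.9% × 3/12 = €3,438.0000
September 1 – December 31, 2007: 4 months at 3.95% → €1,528,000 × 3.95% × 4/12 = €20,118.6667
Total = €28,522.6667

€28,522.67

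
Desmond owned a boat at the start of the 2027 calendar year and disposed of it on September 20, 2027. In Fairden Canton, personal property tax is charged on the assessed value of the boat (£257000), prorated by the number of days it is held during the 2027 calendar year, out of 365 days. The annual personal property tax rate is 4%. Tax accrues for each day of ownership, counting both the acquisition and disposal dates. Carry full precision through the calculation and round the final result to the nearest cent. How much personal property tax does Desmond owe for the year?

£7407.23

Days held (January 1 – September 20, 2027): 263 out of 365
Tax = £257000 × 4% × 263/365 = £7407.2329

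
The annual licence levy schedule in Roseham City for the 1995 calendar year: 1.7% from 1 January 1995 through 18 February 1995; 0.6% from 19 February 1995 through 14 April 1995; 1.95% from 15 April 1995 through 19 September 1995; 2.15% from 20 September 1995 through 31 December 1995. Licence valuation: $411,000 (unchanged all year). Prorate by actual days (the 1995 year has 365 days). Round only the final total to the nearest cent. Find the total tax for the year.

$7,272.45

1 January – 18 February 1995: 49 days at 1.7% → $411,000 × 1.7% × 49/365 = $937.9808
19 February – 14 April 1995: 55 days at 0.6% → $411,000 × 0.6% × 55/365 = $371.5890
15 April – 19 September 1995: 158 days at 1.95% → $411,000 × 1.95% × 158/365 = $3,469.2904
20 September – 31 December 1995: 103 days at 2.15% → $411,000 × 2.15% × 103/365 = $2,493.5877
Total = $7,272.4479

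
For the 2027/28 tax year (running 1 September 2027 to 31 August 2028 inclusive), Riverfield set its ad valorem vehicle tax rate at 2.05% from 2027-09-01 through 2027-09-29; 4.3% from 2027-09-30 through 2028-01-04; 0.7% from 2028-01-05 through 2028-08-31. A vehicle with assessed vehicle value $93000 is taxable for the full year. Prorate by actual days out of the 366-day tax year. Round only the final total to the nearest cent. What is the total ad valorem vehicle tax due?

2027-09-01 to 2027-09-29: 29 days at 2.05% → $93000 × 2.05% × 29/366 = $151.0615
2027-09-30 to 2028-01-04: 97 days at 4.3% → $93000 × 4.3% × 97/366 = $1059.8443
2028-01-05 to 2028-08-31: 240 days at 0.7% → $93000 × 0.7% × 240/366 = $426.8852
Total = $1637.7910

$1637.79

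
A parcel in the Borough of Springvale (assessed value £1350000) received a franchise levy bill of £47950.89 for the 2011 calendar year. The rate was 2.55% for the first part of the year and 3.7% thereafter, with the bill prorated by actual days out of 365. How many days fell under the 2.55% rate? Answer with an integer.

Let d = days at the first rate; then 365 − d days at the second rate.
£1350000 × [2.55%·d + 3.7%·(365−d)] / 365 = £47950.89
Solving gives d = 47, so the new rate took effect on 17 February 2011.

47 days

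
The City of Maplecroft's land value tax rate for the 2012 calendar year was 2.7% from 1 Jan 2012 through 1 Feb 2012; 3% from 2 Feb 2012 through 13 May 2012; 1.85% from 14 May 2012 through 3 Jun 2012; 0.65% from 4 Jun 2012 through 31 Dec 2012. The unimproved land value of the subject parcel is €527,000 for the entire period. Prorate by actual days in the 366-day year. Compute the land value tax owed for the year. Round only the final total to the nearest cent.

€8,184.34

1 Jan – 1 Feb 2012: 32 days at 2.7% → €527,000 × 2.7% × 32/366 = €1,244.0656
2 Feb – 13 May 2012: 102 days at 3% → €527,000 × 3% × 102/366 = €4,406.0656
14 May – 3 Jun 2012: 21 days at 1.85% → €527,000 × 1.85% × 21/366 = €559.3975
4 Jun – 31 Dec 2012: 211 days at 0.65% → €527,000 × 0.65% × 211/366 = €1,974.8101
Total = €8,184.3388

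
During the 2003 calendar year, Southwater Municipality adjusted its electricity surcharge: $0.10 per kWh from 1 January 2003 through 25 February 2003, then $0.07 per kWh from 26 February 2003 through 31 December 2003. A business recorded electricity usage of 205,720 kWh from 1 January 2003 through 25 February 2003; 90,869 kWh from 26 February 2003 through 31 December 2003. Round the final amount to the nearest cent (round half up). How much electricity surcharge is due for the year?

1 January – 25 February 2003: 205,720 kWh at $0.10/kWh → $20,572.00
26 February – 31 December 2003: 90,869 kWh at $0.07/kWh → $6,360.83

$26,932.83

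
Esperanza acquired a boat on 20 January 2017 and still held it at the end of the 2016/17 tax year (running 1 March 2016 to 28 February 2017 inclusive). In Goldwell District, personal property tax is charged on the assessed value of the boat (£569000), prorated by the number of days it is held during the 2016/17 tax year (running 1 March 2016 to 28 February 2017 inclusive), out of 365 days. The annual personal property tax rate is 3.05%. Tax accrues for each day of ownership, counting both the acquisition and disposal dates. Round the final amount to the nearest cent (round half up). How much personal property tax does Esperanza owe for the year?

Days held (20 January – 28 February 2017): 40 out of 365
Tax = £569000 × 3.05% × 40/365 = £1901.8630

£1901.86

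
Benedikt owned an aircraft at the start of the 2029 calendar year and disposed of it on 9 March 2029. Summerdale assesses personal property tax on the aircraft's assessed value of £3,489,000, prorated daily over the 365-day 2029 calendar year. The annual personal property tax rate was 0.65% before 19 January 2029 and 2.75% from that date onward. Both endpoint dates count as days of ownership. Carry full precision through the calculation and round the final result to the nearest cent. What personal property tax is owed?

£14,261.88

1 January – 18 January 2029: 18 days at 0.65% → £3,489,000 × 0.65% × 18/365 = £1,118.3918
19 January – 9 March 2029: 50 days at 2.75% → £3,489,000 × 2.75% × 50/365 = £13,143.4932
Total = £14,261.8849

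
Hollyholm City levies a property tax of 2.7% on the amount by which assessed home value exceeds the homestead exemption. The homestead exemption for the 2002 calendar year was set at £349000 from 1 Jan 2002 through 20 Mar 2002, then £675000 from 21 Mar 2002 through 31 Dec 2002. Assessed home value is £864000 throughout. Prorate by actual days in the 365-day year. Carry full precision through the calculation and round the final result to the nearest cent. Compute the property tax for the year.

1 Jan – 20 Mar 2002: 79 days, exemption £349000 → (£864000 − £349000) × 2.7% × 79/365 = £3009.5753
21 Mar – 31 Dec 2002: 286 days, exemption £675000 → (£864000 − £675000) × 2.7% × 286/365 = £3998.5151
Total = £7008.0904

£7008.09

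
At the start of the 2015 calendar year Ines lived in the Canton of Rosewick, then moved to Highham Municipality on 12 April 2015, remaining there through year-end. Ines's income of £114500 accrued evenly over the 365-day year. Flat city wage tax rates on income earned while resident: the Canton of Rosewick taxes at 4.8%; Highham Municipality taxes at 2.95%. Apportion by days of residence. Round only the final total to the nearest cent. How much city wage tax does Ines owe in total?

£3963.90

The Canton of Rosewick, 1 January – 11 April 2015: 101 days → £114500 × 4.8% × 101/365 = £1520.8110
Highham Municipality, 12 April – 31 December 2015: 264 days → £114500 × 2.95% × 264/365 = £2443.0849
Total = £3963.8959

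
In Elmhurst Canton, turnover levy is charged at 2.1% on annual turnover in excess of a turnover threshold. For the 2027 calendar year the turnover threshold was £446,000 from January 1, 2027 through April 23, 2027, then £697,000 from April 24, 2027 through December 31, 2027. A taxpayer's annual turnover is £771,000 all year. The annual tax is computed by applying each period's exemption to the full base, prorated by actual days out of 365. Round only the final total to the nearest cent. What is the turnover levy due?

£3,185.84

January 1 – April 23, 2027: 113 days, exemption £446,000 → (£771,000 − £446,000) × 2.1% × 113/365 = £2,112.9452
April 24 – December 31, 2027: 252 days, exemption £697,000 → (£771,000 − £697,000) × 2.1% × 252/365 = £1,072.8986
Total = £3,185.8438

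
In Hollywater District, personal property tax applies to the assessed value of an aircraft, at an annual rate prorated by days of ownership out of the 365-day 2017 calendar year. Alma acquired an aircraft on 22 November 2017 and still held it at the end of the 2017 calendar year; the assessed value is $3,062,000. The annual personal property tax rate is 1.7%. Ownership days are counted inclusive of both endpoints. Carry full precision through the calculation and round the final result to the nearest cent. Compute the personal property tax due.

$5,704.55

Days held (22 November – 31 December 2017): 40 out of 365
Tax = $3,062,000 × 1.7% × 40/365 = $5,704.5479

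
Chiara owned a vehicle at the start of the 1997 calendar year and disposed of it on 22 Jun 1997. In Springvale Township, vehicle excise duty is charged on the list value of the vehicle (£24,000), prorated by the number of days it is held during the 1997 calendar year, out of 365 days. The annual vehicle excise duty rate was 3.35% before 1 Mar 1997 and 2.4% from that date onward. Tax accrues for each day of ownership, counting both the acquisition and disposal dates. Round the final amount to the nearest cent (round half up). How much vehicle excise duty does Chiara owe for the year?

1 Jan – 28 Feb 1997: 59 days at 3.35% → £24,000 × 3.35% × 59/365 = £129.9616
1 Mar – 22 Jun 1997: 114 days at 2.4% → £24,000 × 2.4% × 114/365 = £179.9014
Total = £309.8630

£309.86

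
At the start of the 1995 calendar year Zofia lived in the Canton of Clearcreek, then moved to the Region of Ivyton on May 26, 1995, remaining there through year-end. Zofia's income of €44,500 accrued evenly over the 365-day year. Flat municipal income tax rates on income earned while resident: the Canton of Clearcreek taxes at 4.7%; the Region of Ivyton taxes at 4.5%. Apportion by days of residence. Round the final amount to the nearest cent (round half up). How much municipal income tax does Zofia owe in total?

€2,037.86

The Canton of Clearcreek, January 1 – May 25, 1995: 145 days → €44,500 × 4.7% × 145/365 = €830.8699
The Region of Ivyton, May 26 – December 31, 1995: 220 days → €44,500 × 4.5% × 220/365 = €1,206.9863
Total = €2,037.8562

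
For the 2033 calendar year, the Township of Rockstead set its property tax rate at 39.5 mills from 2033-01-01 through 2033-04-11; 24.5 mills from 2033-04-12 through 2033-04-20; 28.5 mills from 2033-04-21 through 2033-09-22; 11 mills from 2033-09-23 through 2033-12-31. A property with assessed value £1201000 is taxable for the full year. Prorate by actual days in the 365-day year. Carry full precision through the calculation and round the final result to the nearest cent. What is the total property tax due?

£32007.47

2033-01-01 to 2033-04-11: 101 days at 39.5 mills → £1201000 × 3.95% × 101/365 = £13127.0945
2033-04-12 to 2033-04-20: 9 days at 24.5 mills → £1201000 × 2.45% × 9/365 = £725.5356
2033-04-21 to 2033-09-22: 155 days at 28.5 mills → £1201000 × 2.85% × 155/365 = £14535.3904
2033-09-23 to 2033-12-31: 100 days at 11 mills → £1201000 × 1.1% × 100/365 = £3619.4521
Total = £32007.4726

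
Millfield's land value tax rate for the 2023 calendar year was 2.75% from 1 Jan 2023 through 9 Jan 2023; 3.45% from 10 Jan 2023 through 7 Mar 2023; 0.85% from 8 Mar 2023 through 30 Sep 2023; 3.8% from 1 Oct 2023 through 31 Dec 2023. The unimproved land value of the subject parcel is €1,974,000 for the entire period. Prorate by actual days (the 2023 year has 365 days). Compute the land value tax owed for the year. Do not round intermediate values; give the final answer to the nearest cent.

€40,396.69

1 Jan – 9 Jan 2023: 9 days at 2.75% → €1,974,000 × 2.75% × 9/365 = €1,338.5342
10 Jan – 7 Mar 2023: 57 days at 3.45% → €1,974,000 × 3.45% × 57/365 = €10,635.2630
8 Mar – 30 Sep 2023: 207 days at 0.85% → €1,974,000 × 0.85% × 207/365 = €9,515.7616
1 Oct – 31 Dec 2023: 92 days at 3.8% → €1,974,000 × 3.8% × 92/365 = €18,907.1342
Total = €40,396.6932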